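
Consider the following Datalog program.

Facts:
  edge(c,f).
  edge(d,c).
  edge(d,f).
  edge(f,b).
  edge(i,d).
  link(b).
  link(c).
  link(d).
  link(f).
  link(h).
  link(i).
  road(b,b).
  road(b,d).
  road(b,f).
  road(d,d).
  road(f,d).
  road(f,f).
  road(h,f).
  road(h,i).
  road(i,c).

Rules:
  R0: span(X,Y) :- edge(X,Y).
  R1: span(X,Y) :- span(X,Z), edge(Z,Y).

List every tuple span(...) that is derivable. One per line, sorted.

span(c,b)
span(c,f)
span(d,b)
span(d,c)
span(d,f)
span(f,b)
span(i,b)
span(i,c)
span(i,d)
span(i,f)

round 1: derive span(c,f) via R0 from edge(c,f)
round 1: derive span(d,c) via R0 from edge(d,c)
round 1: derive span(d,f) via R0 from edge(d,f)
round 1: derive span(f,b) via R0 from edge(f,b)
round 1: derive span(i,d) via R0 from edge(i,d)
round 2: derive span(c,b) via R1 from span(c,f), edge(f,b)
round 2: derive span(d,b) via R1 from span(d,f), edge(f,b)
round 2: derive span(i,c) via R1 from span(i,d), edge(d,c)
round 2: derive span(i,f) via R1 from span(i,d), edge(d,f)
round 3: derive span(i,b) via R1 from span(i,f), edge(f,b)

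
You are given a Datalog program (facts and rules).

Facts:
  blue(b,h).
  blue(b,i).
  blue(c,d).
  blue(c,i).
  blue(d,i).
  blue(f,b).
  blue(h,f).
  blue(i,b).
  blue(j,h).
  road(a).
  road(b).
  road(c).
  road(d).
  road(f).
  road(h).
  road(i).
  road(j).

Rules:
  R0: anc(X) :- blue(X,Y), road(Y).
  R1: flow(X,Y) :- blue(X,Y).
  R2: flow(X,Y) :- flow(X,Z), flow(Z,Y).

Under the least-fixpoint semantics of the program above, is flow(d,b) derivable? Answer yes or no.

yes

round 1: derive flow(b,h) via R1 from blue(b,h)
round 1: derive flow(b,i) via R1 from blue(b,i)
round 1: derive flow(c,d) via R1 from blue(c,d)
round 1: derive flow(c,i) via R1 from blue(c,i)
round 1: derive flow(d,i) via R1 from blue(d,i)
round 1: derive flow(f,b) via R1 from blue(f,b)
round 1: derive flow(h,f) via R1 from blue(h,f)
round 1: derive flow(i,b) via R1 from blue(i,b)
round 1: derive flow(j,h) via R1 from blue(j,h)
round 2: derive flow(b,b) via R2 from flow(b,i), flow(i,b)
round 2: derive flow(b,f) via R2 from flow(b,h), flow(h,f)
round 2: derive flow(c,b) via R2 from flow(c,i), flow(i,b)
round 2: derive flow(d,b) via R2 from flow(d,i), flow(i,b)
round 2: derive flow(f,h) via R2 from flow(f,b), flow(b,h)
round 2: derive flow(f,i) via R2 from flow(f,b), flow(b,i)
round 2: derive flow(h,b) via R2 from flow(h,f), flow(f,b)
round 2: derive flow(i,h) via R2 from flow(i,b), flow(b,h)
round 2: derive flow(i,i) via R2 from flow(i,b), flow(b,i)
round 2: derive flow(j,f) via R2 from flow(j,h), flow(h,f)
round 3: derive flow(c,f) via R2 from flow(c,b), flow(b,f)
round 3: derive flow(c,h) via R2 from flow(c,b), flow(b,h)
round 3: derive flow(d,f) via R2 from flow(d,b), flow(b,f)
round 3: derive flow(d,h) via R2 from flow(d,b), flow(b,h)
round 3: derive flow(f,f) via R2 from flow(f,b), flow(b,f)
round 3: derive flow(h,h) via R2 from flow(h,b), flow(b,h)
round 3: derive flow(h,i) via R2 from flow(h,b), flow(b,i)
round 3: derive flow(i,f) via R2 from flow(i,b), flow(b,f)
round 3: derive flow(j,b) via R2 from flow(j,f), flow(f,b)
round 3: derive flow(j,i) via R2 from flow(j,f), flow(f,i)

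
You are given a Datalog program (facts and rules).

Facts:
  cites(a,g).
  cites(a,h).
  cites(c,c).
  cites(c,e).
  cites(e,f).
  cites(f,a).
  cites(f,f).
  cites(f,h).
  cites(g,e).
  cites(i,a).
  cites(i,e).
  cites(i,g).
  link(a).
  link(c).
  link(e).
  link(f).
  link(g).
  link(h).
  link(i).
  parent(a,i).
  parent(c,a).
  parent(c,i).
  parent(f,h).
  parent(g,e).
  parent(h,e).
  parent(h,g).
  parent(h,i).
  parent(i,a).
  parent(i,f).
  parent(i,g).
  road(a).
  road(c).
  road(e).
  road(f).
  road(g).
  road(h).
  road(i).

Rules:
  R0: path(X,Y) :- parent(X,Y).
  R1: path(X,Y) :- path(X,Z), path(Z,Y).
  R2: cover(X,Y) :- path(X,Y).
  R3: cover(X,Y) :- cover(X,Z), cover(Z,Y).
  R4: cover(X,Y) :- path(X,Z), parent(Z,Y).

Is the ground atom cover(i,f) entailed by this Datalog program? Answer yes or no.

round 1: derive path(a,i) via R0 from parent(a,i)
round 1: derive path(c,a) via R0 from parent(c,a)
round 1: derive path(c,i) via R0 from parent(c,i)
round 1: derive path(f,h) via R0 from parent(f,h)
round 1: derive path(g,e) via R0 from parent(g,e)
round 1: derive path(h,e) via R0 from parent(h,e)
round 1: derive path(h,g) via R0 from parent(h,g)
round 1: derive path(h,i) via R0 from parent(h,i)
round 1: derive path(i,a) via R0 from parent(i,a)
round 1: derive path(i,f) via R0 from parent(i,f)
round 1: derive path(i,g) via R0 from parent(i,g)
round 2: derive path(a,a) via R1 from path(a,i), path(i,a)
round 2: derive path(a,f) via R1 from path(a,i), path(i,f)
round 2: derive path(a,g) via R1 from path(a,i), path(i,g)
round 2: derive path(c,f) via R1 from path(c,i), path(i,f)
round 2: derive path(c,g) via R1 from path(c,i), path(i,g)
round 2: derive path(f,e) via R1 from path(f,h), path(h,e)
round 2: derive path(f,g) via R1 from path(f,h), path(h,g)
round 2: derive path(f,i) via R1 from path(f,h), path(h,i)
round 2: derive path(h,a) via R1 from path(h,i), path(i,a)
round 2: derive path(h,f) via R1 from path(h,i), path(i,f)
round 2: derive path(i,e) via R1 from path(i,g), path(g,e)
round 2: derive path(i,h) via R1 from path(i,f), path(f,h)
round 2: derive path(i,i) via R1 from path(i,a), path(a,i)
round 2: derive cover(a,i) via R2 from path(a,i)
round 2: derive cover(c,a) via R2 from path(c,a)
round 2: derive cover(c,i) via R2 from path(c,i)
round 2: derive cover(f,h) via R2 from path(f,h)
round 2: derive cover(g,e) via R2 from path(g,e)
round 2: derive cover(h,e) via R2 from path(h,e)
round 2: derive cover(h,g) via R2 from path(h,g)
round 2: derive cover(h,i) via R2 from path(h,i)
round 2: derive cover(i,a) via R2 from path(i,a)
round 2: derive cover(i,f) via R2 from path(i,f)
round 2: derive cover(i,g) via R2 from path(i,g)
round 2: derive cover(a,a) via R4 from path(a,i), parent(i,a)
round 2: derive cover(a,f) via R4 from path(a,i), parent(i,f)
round 2: derive cover(a,g) via R4 from path(a,i), parent(i,g)
round 2: derive cover(c,f) via R4 from path(c,i), parent(i,f)
round 2: derive cover(c,g) via R4 from path(c,i), parent(i,g)
round 2: derive cover(f,e) via R4 from path(f,h), parent(h,e)
round 2: derive cover(f,g) via R4 from path(f,h), parent(h,g)
round 2: derive cover(f,i) via R4 from path(f,h), parent(h,i)
round 2: derive cover(h,a) via R4 from path(h,i), parent(i,a)
round 2: derive cover(h,f) via R4 from path(h,i), parent(i,f)
round 2: derive cover(i,e) via R4 from path(i,g), parent(g,e)
round 2: derive cover(i,h) via R4 from path(i,f), parent(f,h)
round 2: derive cover(i,i) via R4 from path(i,a), parent(a,i)
round 3: derive path(a,e) via R1 from path(a,f), path(f,e)
round 3: derive path(a,h) via R1 from path(a,f), path(f,h)
round 3: derive path(c,e) via R1 from path(c,f), path(f,e)
round 3: derive path(c,h) via R1 from path(c,f), path(f,h)
round 3: derive path(f,a) via R1 from path(f,h), path(h,a)
round 3: derive path(f,f) via R1 from path(f,h), path(h,f)
round 3: derive path(h,h) via R1 from path(h,f), path(f,h)
round 3: derive cover(a,e) via R3 from cover(a,f), cover(f,e)
round 3: derive cover(a,h) via R3 from cover(a,f), cover(f,h)
round 3: derive cover(c,e) via R3 from cover(c,f), cover(f,e)
round 3: derive cover(c,h) via R3 from cover(c,f), cover(f,h)
round 3: derive cover(f,a) via R3 from cover(f,h), cover(h,a)
round 3: derive cover(f,f) via R3 from cover(f,h), cover(h,f)
round 3: derive cover(h,h) via R3 from cover(h,f), cover(f,h)

yes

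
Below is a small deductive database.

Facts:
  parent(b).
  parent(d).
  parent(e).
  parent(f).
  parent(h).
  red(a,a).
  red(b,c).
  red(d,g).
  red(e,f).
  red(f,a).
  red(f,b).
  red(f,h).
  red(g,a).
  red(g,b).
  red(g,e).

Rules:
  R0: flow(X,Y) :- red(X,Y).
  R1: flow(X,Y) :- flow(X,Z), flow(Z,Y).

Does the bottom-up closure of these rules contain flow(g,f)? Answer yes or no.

yes

round 1: derive flow(a,a) via R0 from red(a,a)
round 1: derive flow(b,c) via R0 from red(b,c)
round 1: derive flow(d,g) via R0 from red(d,g)
round 1: derive flow(e,f) via R0 from red(e,f)
round 1: derive flow(f,a) via R0 from red(f,a)
round 1: derive flow(f,b) via R0 from red(f,b)
round 1: derive flow(f,h) via R0 from red(f,h)
round 1: derive flow(g,a) via R0 from red(g,a)
round 1: derive flow(g,b) via R0 from red(g,b)
round 1: derive flow(g,e) via R0 from red(g,e)
round 2: derive flow(d,a) via R1 from flow(d,g), flow(g,a)
round 2: derive flow(d,b) via R1 from flow(d,g), flow(g,b)
round 2: derive flow(d,e) via R1 from flow(d,g), flow(g,e)
round 2: derive flow(e,a) via R1 from flow(e,f), flow(f,a)
round 2: derive flow(e,b) via R1 from flow(e,f), flow(f,b)
round 2: derive flow(e,h) via R1 from flow(e,f), flow(f,h)
round 2: derive flow(f,c) via R1 from flow(f,b), flow(b,c)
round 2: derive flow(g,c) via R1 from flow(g,b), flow(b,c)
round 2: derive flow(g,f) via R1 from flow(g,e), flow(e,f)
round 3: derive flow(d,c) via R1 from flow(d,b), flow(b,c)
round 3: derive flow(d,f) via R1 from flow(d,e), flow(e,f)
round 3: derive flow(d,h) via R1 from flow(d,e), flow(e,h)
round 3: derive flow(e,c) via R1 from flow(e,b), flow(b,c)
round 3: derive flow(g,h) via R1 from flow(g,e), flow(e,h)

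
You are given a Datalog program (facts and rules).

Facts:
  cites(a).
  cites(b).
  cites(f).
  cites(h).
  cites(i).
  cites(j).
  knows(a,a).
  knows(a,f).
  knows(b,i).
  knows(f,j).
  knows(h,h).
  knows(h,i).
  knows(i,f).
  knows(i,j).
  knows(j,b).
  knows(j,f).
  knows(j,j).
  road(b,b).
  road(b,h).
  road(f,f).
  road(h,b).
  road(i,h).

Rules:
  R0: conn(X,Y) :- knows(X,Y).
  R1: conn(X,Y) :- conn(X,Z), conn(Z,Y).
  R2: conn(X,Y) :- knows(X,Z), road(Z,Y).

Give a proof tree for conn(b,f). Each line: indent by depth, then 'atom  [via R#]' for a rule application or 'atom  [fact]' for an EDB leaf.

round 1: derive conn(a,a) via R0 from knows(a,a)
round 1: derive conn(a,f) via R0 from knows(a,f)
round 1: derive conn(b,i) via R0 from knows(b,i)
round 1: derive conn(f,j) via R0 from knows(f,j)
round 1: derive conn(h,h) via R0 from knows(h,h)
round 1: derive conn(h,i) via R0 from knows(h,i)
round 1: derive conn(i,f) via R0 from knows(i,f)
round 1: derive conn(i,j) via R0 from knows(i,j)
round 1: derive conn(j,b) via R0 from knows(j,b)
round 1: derive conn(j,f) via R0 from knows(j,f)
round 1: derive conn(j,j) via R0 from knows(j,j)
round 1: derive conn(b,h) via R2 from knows(b,i), road(i,h)
round 1: derive conn(h,b) via R2 from knows(h,h), road(h,b)
round 1: derive conn(j,h) via R2 from knows(j,b), road(b,h)
round 2: derive conn(a,j) via R1 from conn(a,f), conn(f,j)
round 2: derive conn(b,b) via R1 from conn(b,h), conn(h,b)
round 2: derive conn(b,f) via R1 from conn(b,i), conn(i,f)
round 2: derive conn(b,j) via R1 from conn(b,i), conn(i,j)
round 2: derive conn(f,b) via R1 from conn(f,j), conn(j,b)
round 2: derive conn(f,f) via R1 from conn(f,j), conn(j,f)
round 2: derive conn(f,h) via R1 from conn(f,j), conn(j,h)
round 2: derive conn(h,f) via R1 from conn(h,i), conn(i,f)
round 2: derive conn(h,j) via R1 from conn(h,i), conn(i,j)
round 2: derive conn(i,b) via R1 from conn(i,j), conn(j,b)
round 2: derive conn(i,h) via R1 from conn(i,j), conn(j,h)
round 2: derive conn(j,i) via R1 from conn(j,b), conn(b,i)
round 3: derive conn(a,b) via R1 from conn(a,f), conn(f,b)
round 3: derive conn(a,h) via R1 from conn(a,f), conn(f,h)
round 3: derive conn(a,i) via R1 from conn(a,j), conn(j,i)
round 3: derive conn(f,i) via R1 from conn(f,b), conn(b,i)
round 3: derive conn(i,i) via R1 from conn(i,b), conn(b,i)

conn(b,f)  [via R1]
  conn(b,i)  [via R0]
    knows(b,i)  [fact]
  conn(i,f)  [via R0]
    knows(i,f)  [fact]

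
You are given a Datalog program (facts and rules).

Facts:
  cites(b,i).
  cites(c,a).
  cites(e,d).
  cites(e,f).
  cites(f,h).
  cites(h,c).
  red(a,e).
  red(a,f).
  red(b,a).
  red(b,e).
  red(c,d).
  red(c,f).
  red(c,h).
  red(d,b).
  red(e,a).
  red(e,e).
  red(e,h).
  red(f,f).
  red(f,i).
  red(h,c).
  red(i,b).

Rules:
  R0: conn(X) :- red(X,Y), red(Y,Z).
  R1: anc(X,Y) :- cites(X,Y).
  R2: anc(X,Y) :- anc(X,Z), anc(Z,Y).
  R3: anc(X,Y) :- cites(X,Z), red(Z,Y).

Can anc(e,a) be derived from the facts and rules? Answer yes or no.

round 1: derive anc(b,i) via R1 from cites(b,i)
round 1: derive anc(c,a) via R1 from cites(c,a)
round 1: derive anc(e,d) via R1 from cites(e,d)
round 1: derive anc(e,f) via R1 from cites(e,f)
round 1: derive anc(f,h) via R1 from cites(f,h)
round 1: derive anc(h,c) via R1 from cites(h,c)
round 1: derive anc(b,b) via R3 from cites(b,i), red(i,b)
round 1: derive anc(c,e) via R3 from cites(c,a), red(a,e)
round 1: derive anc(c,f) via R3 from cites(c,a), red(a,f)
round 1: derive anc(e,b) via R3 from cites(e,d), red(d,b)
round 1: derive anc(e,i) via R3 from cites(e,f), red(f,i)
round 1: derive anc(f,c) via R3 from cites(f,h), red(h,c)
round 1: derive anc(h,d) via R3 from cites(h,c), red(c,d)
round 1: derive anc(h,f) via R3 from cites(h,c), red(c,f)
round 1: derive anc(h,h) via R3 from cites(h,c), red(c,h)
round 2: derive anc(c,b) via R2 from anc(c,e), anc(e,b)
round 2: derive anc(c,c) via R2 from anc(c,f), anc(f,c)
round 2: derive anc(c,d) via R2 from anc(c,e), anc(e,d)
round 2: derive anc(c,h) via R2 from anc(c,f), anc(f,h)
round 2: derive anc(c,i) via R2 from anc(c,e), anc(e,i)
round 2: derive anc(e,c) via R2 from anc(e,f), anc(f,c)
round 2: derive anc(e,h) via R2 from anc(e,f), anc(f,h)
round 2: derive anc(f,a) via R2 from anc(f,c), anc(c,a)
round 2: derive anc(f,d) via R2 from anc(f,h), anc(h,d)
round 2: derive anc(f,e) via R2 from anc(f,c), anc(c,e)
round 2: derive anc(f,f) via R2 from anc(f,c), anc(c,f)
round 2: derive anc(h,a) via R2 from anc(h,c), anc(c,a)
round 2: derive anc(h,e) via R2 from anc(h,c), anc(c,e)
round 3: derive anc(e,a) via R2 from anc(e,c), anc(c,a)
round 3: derive anc(e,e) via R2 from anc(e,c), anc(c,e)
round 3: derive anc(f,b) via R2 from anc(f,c), anc(c,b)
round 3: derive anc(f,i) via R2 from anc(f,c), anc(c,i)
round 3: derive anc(h,b) via R2 from anc(h,c), anc(c,b)
round 3: derive anc(h,i) via R2 from anc(h,c), anc(c,i)

yes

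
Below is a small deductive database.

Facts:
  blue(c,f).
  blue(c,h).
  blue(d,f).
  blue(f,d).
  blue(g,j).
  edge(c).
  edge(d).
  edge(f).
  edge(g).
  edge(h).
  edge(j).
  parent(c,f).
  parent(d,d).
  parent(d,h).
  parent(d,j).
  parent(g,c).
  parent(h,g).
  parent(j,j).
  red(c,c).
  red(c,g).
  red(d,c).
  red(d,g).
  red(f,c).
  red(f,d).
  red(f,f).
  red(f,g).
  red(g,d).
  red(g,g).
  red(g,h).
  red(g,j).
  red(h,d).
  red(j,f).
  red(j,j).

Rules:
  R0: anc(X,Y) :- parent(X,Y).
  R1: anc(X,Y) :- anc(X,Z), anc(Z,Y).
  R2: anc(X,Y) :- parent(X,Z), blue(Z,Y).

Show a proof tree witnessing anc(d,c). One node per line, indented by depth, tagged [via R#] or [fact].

round 1: derive anc(c,f) via R0 from parent(c,f)
round 1: derive anc(d,d) via R0 from parent(d,d)
round 1: derive anc(d,h) via R0 from parent(d,h)
round 1: derive anc(d,j) via R0 from parent(d,j)
round 1: derive anc(g,c) via R0 from parent(g,c)
round 1: derive anc(h,g) via R0 from parent(h,g)
round 1: derive anc(j,j) via R0 from parent(j,j)
round 1: derive anc(c,d) via R2 from parent(c,f), blue(f,d)
round 1: derive anc(d,f) via R2 from parent(d,d), blue(d,f)
round 1: derive anc(g,f) via R2 from parent(g,c), blue(c,f)
round 1: derive anc(g,h) via R2 from parent(g,c), blue(c,h)
round 1: derive anc(h,j) via R2 from parent(h,g), blue(g,j)
round 2: derive anc(c,h) via R1 from anc(c,d), anc(d,h)
round 2: derive anc(c,j) via R1 from anc(c,d), anc(d,j)
round 2: derive anc(d,g) via R1 from anc(d,h), anc(h,g)
round 2: derive anc(g,d) via R1 from anc(g,c), anc(c,d)
round 2: derive anc(g,g) via R1 from anc(g,h), anc(h,g)
round 2: derive anc(g,j) via R1 from anc(g,h), anc(h,j)
round 2: derive anc(h,c) via R1 from anc(h,g), anc(g,c)
round 2: derive anc(h,f) via R1 from anc(h,g), anc(g,f)
round 2: derive anc(h,h) via R1 from anc(h,g), anc(g,h)
round 3: derive anc(c,c) via R1 from anc(c,h), anc(h,c)
round 3: derive anc(c,g) via R1 from anc(c,d), anc(d,g)
round 3: derive anc(d,c) via R1 from anc(d,g), anc(g,c)
round 3: derive anc(h,d) via R1 from anc(h,c), anc(c,d)

anc(d,c)  [via R1]
  anc(d,g)  [via R1]
    anc(d,h)  [via R0]
      parent(d,h)  [fact]
    anc(h,g)  [via R0]
      parent(h,g)  [fact]
  anc(g,c)  [via R0]
    parent(g,c)  [fact]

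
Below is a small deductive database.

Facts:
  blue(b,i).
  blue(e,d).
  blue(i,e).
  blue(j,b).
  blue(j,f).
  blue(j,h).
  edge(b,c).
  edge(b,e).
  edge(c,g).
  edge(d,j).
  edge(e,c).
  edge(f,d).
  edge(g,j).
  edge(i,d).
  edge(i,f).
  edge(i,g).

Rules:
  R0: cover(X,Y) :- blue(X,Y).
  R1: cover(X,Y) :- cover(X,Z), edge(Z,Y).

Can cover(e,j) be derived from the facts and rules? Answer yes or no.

yes

round 1: derive cover(b,i) via R0 from blue(b,i)
round 1: derive cover(e,d) via R0 from blue(e,d)
round 1: derive cover(i,e) via R0 from blue(i,e)
round 1: derive cover(j,b) via R0 from blue(j,b)
round 1: derive cover(j,f) via R0 from blue(j,f)
round 1: derive cover(j,h) via R0 from blue(j,h)
round 2: derive cover(b,d) via R1 from cover(b,i), edge(i,d)
round 2: derive cover(b,f) via R1 from cover(b,i), edge(i,f)
round 2: derive cover(b,g) via R1 from cover(b,i), edge(i,g)
round 2: derive cover(e,j) via R1 from cover(e,d), edge(d,j)
round 2: derive cover(i,c) via R1 from cover(i,e), edge(e,c)
round 2: derive cover(j,c) via R1 from cover(j,b), edge(b,c)
round 2: derive cover(j,d) via R1 from cover(j,f), edge(f,d)
round 2: derive cover(j,e) via R1 from cover(j,b), edge(b,e)
round 3: derive cover(b,j) via R1 from cover(b,d), edge(d,j)
round 3: derive cover(i,g) via R1 from cover(i,c), edge(c,g)
round 3: derive cover(j,g) via R1 from cover(j,c), edge(c,g)
round 3: derive cover(j,j) via R1 from cover(j,d), edge(d,j)
round 4: derive cover(i,j) via R1 from cover(i,g), edge(g,j)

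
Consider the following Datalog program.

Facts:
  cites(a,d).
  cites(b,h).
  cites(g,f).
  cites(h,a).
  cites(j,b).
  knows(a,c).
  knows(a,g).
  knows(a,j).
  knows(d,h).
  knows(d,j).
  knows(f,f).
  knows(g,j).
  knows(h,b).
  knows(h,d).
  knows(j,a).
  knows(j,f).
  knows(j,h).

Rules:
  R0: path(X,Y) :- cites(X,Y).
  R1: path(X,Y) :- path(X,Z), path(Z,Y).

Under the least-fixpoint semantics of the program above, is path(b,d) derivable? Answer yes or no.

yes

round 1: derive path(a,d) via R0 from cites(a,d)
round 1: derive path(b,h) via R0 from cites(b,h)
round 1: derive path(g,f) via R0 from cites(g,f)
round 1: derive path(h,a) via R0 from cites(h,a)
round 1: derive path(j,b) via R0 from cites(j,b)
round 2: derive path(b,a) via R1 from path(b,h), path(h,a)
round 2: derive path(h,d) via R1 from path(h,a), path(a,d)
round 2: derive path(j,h) via R1 from path(j,b), path(b,h)
round 3: derive path(b,d) via R1 from path(b,a), path(a,d)
round 3: derive path(j,a) via R1 from path(j,b), path(b,a)
round 3: derive path(j,d) via R1 from path(j,h), path(h,d)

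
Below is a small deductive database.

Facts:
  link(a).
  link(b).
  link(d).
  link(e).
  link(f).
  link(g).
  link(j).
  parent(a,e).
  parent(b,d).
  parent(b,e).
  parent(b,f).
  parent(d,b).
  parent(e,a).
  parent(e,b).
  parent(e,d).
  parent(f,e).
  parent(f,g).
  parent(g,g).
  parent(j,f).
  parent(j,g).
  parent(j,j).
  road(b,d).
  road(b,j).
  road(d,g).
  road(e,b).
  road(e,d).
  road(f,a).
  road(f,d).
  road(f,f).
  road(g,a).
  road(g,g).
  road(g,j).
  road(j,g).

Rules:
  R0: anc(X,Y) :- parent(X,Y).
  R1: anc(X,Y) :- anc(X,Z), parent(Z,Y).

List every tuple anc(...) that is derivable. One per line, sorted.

anc(a,a)
anc(a,b)
anc(a,d)
anc(a,e)
anc(a,f)
anc(a,g)
anc(b,a)
anc(b,b)
anc(b,d)
anc(b,e)
anc(b,f)
anc(b,g)
anc(d,a)
anc(d,b)
anc(d,d)
anc(d,e)
anc(d,f)
anc(d,g)
anc(e,a)
anc(e,b)
anc(e,d)
anc(e,e)
anc(e,f)
anc(e,g)
anc(f,a)
anc(f,b)
anc(f,d)
anc(f,e)
anc(f,f)
anc(f,g)
anc(g,g)
anc(j,a)
anc(j,b)
anc(j,d)
anc(j,e)
anc(j,f)
anc(j,g)
anc(j,j)

round 1: derive anc(a,e) via R0 from parent(a,e)
round 1: derive anc(b,d) via R0 from parent(b,d)
round 1: derive anc(b,e) via R0 from parent(b,e)
round 1: derive anc(b,f) via R0 from parent(b,f)
round 1: derive anc(d,b) via R0 from parent(d,b)
round 1: derive anc(e,a) via R0 from parent(e,a)
round 1: derive anc(e,b) via R0 from parent(e,b)
round 1: derive anc(e,d) via R0 from parent(e,d)
round 1: derive anc(f,e) via R0 from parent(f,e)
round 1: derive anc(f,g) via R0 from parent(f,g)
round 1: derive anc(g,g) via R0 from parent(g,g)
round 1: derive anc(j,f) via R0 from parent(j,f)
round 1: derive anc(j,g) via R0 from parent(j,g)
round 1: derive anc(j,j) via R0 from parent(j,j)
round 2: derive anc(a,a) via R1 from anc(a,e), parent(e,a)
round 2: derive anc(a,b) via R1 from anc(a,e), parent(e,b)
round 2: derive anc(a,d) via R1 from anc(a,e), parent(e,d)
round 2: derive anc(b,a) via R1 from anc(b,e), parent(e,a)
round 2: derive anc(b,b) via R1 from anc(b,d), parent(d,b)
round 2: derive anc(b,g) via R1 from anc(b,f), parent(f,g)
round 2: derive anc(d,d) via R1 from anc(d,b), parent(b,d)
round 2: derive anc(d,e) via R1 from anc(d,b), parent(b,e)
round 2: derive anc(d,f) via R1 from anc(d,b), parent(b,f)
round 2: derive anc(e,e) via R1 from anc(e,a), parent(a,e)
round 2: derive anc(e,f) via R1 from anc(e,b), parent(b,f)
round 2: derive anc(f,a) via R1 from anc(f,e), parent(e,a)
round 2: derive anc(f,b) via R1 from anc(f,e), parent(e,b)
round 2: derive anc(f,d) via R1 from anc(f,e), parent(e,d)
round 2: derive anc(j,e) via R1 from anc(j,f), parent(f,e)
round 3: derive anc(a,f) via R1 from anc(a,b), parent(b,f)
round 3: derive anc(d,a) via R1 from anc(d,e), parent(e,a)
round 3: derive anc(d,g) via R1 from anc(d,f), parent(f,g)
round 3: derive anc(e,g) via R1 from anc(e,f), parent(f,g)
round 3: derive anc(f,f) via R1 from anc(f,b), parent(b,f)
round 3: derive anc(j,a) via R1 from anc(j,e), parent(e,a)
round 3: derive anc(j,b) via R1 from anc(j,e), parent(e,b)
round 3: derive anc(j,d) via R1 from anc(j,e), parent(e,d)
round 4: derive anc(a,g) via R1 from anc(a,f), parent(f,g)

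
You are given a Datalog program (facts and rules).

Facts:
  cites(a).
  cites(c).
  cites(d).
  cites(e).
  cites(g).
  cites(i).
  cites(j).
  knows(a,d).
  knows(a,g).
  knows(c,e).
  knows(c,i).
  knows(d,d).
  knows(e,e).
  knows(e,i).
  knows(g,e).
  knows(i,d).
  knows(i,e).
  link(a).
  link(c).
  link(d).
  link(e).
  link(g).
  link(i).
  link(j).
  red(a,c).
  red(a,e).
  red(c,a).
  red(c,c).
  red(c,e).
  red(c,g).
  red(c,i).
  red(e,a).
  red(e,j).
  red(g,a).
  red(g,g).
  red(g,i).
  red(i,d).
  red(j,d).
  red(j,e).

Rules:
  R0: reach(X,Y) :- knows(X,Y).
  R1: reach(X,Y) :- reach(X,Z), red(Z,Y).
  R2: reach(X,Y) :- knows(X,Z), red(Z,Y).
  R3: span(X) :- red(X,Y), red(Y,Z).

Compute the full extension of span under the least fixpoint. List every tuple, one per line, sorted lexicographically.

span(a)
span(c)
span(e)
span(g)
span(j)

round 1: derive span(a) via R3 from red(a,c), red(c,a)
round 1: derive span(c) via R3 from red(c,a), red(a,c)
round 1: derive span(e) via R3 from red(e,a), red(a,c)
round 1: derive span(g) via R3 from red(g,a), red(a,c)
round 1: derive span(j) via R3 from red(j,e), red(e,a)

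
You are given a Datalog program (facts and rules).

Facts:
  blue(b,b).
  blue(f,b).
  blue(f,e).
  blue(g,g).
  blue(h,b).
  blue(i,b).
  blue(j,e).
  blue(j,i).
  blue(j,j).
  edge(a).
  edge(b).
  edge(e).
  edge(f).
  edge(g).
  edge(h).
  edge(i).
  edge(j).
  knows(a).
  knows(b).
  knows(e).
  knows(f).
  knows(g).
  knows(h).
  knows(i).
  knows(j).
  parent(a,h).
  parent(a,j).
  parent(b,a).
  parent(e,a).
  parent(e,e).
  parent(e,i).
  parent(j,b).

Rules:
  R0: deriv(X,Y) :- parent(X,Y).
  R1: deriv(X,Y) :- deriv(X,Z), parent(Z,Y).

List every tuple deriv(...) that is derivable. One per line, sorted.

deriv(a,a)
deriv(a,b)
deriv(a,h)
deriv(a,j)
deriv(b,a)
deriv(b,b)
deriv(b,h)
deriv(b,j)
deriv(e,a)
deriv(e,b)
deriv(e,e)
deriv(e,h)
deriv(e,i)
deriv(e,j)
deriv(j,a)
deriv(j,b)
deriv(j,h)
deriv(j,j)

round 1: derive deriv(a,h) via R0 from parent(a,h)
round 1: derive deriv(a,j) via R0 from parent(a,j)
round 1: derive deriv(b,a) via R0 from parent(b,a)
round 1: derive deriv(e,a) via R0 from parent(e,a)
round 1: derive deriv(e,e) via R0 from parent(e,e)
round 1: derive deriv(e,i) via R0 from parent(e,i)
round 1: derive deriv(j,b) via R0 from parent(j,b)
round 2: derive deriv(a,b) via R1 from deriv(a,j), parent(j,b)
round 2: derive deriv(b,h) via R1 from deriv(b,a), parent(a,h)
round 2: derive deriv(b,j) via R1 from deriv(b,a), parent(a,j)
round 2: derive deriv(e,h) via R1 from deriv(e,a), parent(a,h)
round 2: derive deriv(e,j) via R1 from deriv(e,a), parent(a,j)
round 2: derive deriv(j,a) via R1 from deriv(j,b), parent(b,a)
round 3: derive deriv(a,a) via R1 from deriv(a,b), parent(b,a)
round 3: derive deriv(b,b) via R1 from deriv(b,j), parent(j,b)
round 3: derive deriv(e,b) via R1 from deriv(e,j), parent(j,b)
round 3: derive deriv(j,h) via R1 from deriv(j,a), parent(a,h)
round 3: derive deriv(j,j) via R1 from deriv(j,a), parent(a,j)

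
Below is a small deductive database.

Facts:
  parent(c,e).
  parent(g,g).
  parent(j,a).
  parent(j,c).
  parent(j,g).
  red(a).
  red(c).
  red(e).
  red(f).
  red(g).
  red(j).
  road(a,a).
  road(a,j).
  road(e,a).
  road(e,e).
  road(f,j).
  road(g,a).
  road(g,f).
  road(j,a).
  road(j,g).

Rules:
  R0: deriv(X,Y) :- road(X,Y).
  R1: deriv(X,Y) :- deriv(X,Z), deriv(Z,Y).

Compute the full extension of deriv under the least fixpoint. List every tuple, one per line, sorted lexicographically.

round 1: derive deriv(a,a) via R0 from road(a,a)
round 1: derive deriv(a,j) via R0 from road(a,j)
round 1: derive deriv(e,a) via R0 from road(e,a)
round 1: derive deriv(e,e) via R0 from road(e,e)
round 1: derive deriv(f,j) via R0 from road(f,j)
round 1: derive deriv(g,a) via R0 from road(g,a)
round 1: derive deriv(g,f) via R0 from road(g,f)
round 1: derive deriv(j,a) via R0 from road(j,a)
round 1: derive deriv(j,g) via R0 from road(j,g)
round 2: derive deriv(a,g) via R1 from deriv(a,j), deriv(j,g)
round 2: derive deriv(e,j) via R1 from deriv(e,a), deriv(a,j)
round 2: derive deriv(f,a) via R1 from deriv(f,j), deriv(j,a)
round 2: derive deriv(f,g) via R1 from deriv(f,j), deriv(j,g)
round 2: derive deriv(g,j) via R1 from deriv(g,a), deriv(a,j)
round 2: derive deriv(j,f) via R1 from deriv(j,g), deriv(g,f)
round 2: derive deriv(j,j) via R1 from deriv(j,a), deriv(a,j)
round 3: derive deriv(a,f) via R1 from deriv(a,g), deriv(g,f)
round 3: derive deriv(e,f) via R1 from deriv(e,j), deriv(j,f)
round 3: derive deriv(e,g) via R1 from deriv(e,a), deriv(a,g)
round 3: derive deriv(f,f) via R1 from deriv(f,g), deriv(g,f)
round 3: derive deriv(g,g) via R1 from deriv(g,a), deriv(a,g)

deriv(a,a)
deriv(a,f)
deriv(a,g)
deriv(a,j)
deriv(e,a)
deriv(e,e)
deriv(e,f)
deriv(e,g)
deriv(e,j)
deriv(f,a)
deriv(f,f)
deriv(f,g)
deriv(f,j)
deriv(g,a)
deriv(g,f)
deriv(g,g)
deriv(g,j)
deriv(j,a)
deriv(j,f)
deriv(j,g)
deriv(j,j)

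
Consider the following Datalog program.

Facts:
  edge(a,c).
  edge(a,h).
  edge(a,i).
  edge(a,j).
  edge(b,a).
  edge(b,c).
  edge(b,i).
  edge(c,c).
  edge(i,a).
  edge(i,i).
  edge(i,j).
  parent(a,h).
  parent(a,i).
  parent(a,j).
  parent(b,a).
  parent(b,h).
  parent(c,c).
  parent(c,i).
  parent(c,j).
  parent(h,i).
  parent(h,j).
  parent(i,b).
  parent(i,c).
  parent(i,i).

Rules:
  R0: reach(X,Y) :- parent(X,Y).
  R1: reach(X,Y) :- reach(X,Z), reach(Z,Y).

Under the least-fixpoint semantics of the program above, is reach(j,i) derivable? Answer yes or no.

round 1: derive reach(a,h) via R0 from parent(a,h)
round 1: derive reach(a,i) via R0 from parent(a,i)
round 1: derive reach(a,j) via R0 from parent(a,j)
round 1: derive reach(b,a) via R0 from parent(b,a)
round 1: derive reach(b,h) via R0 from parent(b,h)
round 1: derive reach(c,c) via R0 from parent(c,c)
round 1: derive reach(c,i) via R0 from parent(c,i)
round 1: derive reach(c,j) via R0 from parent(c,j)
round 1: derive reach(h,i) via R0 from parent(h,i)
round 1: derive reach(h,j) via R0 from parent(h,j)
round 1: derive reach(i,b) via R0 from parent(i,b)
round 1: derive reach(i,c) via R0 from parent(i,c)
round 1: derive reach(i,i) via R0 from parent(i,i)
round 2: derive reach(a,b) via R1 from reach(a,i), reach(i,b)
round 2: derive reach(a,c) via R1 from reach(a,i), reach(i,c)
round 2: derive reach(b,i) via R1 from reach(b,a), reach(a,i)
round 2: derive reach(b,j) via R1 from reach(b,a), reach(a,j)
round 2: derive reach(c,b) via R1 from reach(c,i), reach(i,b)
round 2: derive reach(h,b) via R1 from reach(h,i), reach(i,b)
round 2: derive reach(h,c) via R1 from reach(h,i), reach(i,c)
round 2: derive reach(i,a) via R1 from reach(i,b), reach(b,a)
round 2: derive reach(i,h) via R1 from reach(i,b), reach(b,h)
round 2: derive reach(i,j) via R1 from reach(i,c), reach(c,j)
round 3: derive reach(a,a) via R1 from reach(a,b), reach(b,a)
round 3: derive reach(b,b) via R1 from reach(b,a), reach(a,b)
round 3: derive reach(b,c) via R1 from reach(b,a), reach(a,c)
round 3: derive reach(c,a) via R1 from reach(c,b), reach(b,a)
round 3: derive reach(c,h) via R1 from reach(c,b), reach(b,h)
round 3: derive reach(h,a) via R1 from reach(h,b), reach(b,a)
round 3: derive reach(h,h) via R1 from reach(h,b), reach(b,h)

no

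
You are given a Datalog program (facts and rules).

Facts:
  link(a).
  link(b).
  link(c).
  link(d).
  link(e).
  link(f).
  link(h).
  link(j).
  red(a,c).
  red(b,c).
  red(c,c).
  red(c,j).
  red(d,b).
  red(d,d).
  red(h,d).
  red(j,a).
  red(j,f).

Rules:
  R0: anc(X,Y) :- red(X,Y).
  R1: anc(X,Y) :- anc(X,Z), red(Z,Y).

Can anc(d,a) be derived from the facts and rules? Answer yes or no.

yes

round 1: derive anc(a,c) via R0 from red(a,c)
round 1: derive anc(b,c) via R0 from red(b,c)
round 1: derive anc(c,c) via R0 from red(c,c)
round 1: derive anc(c,j) via R0 from red(c,j)
round 1: derive anc(d,b) via R0 from red(d,b)
round 1: derive anc(d,d) via R0 from red(d,d)
round 1: derive anc(h,d) via R0 from red(h,d)
round 1: derive anc(j,a) via R0 from red(j,a)
round 1: derive anc(j,f) via R0 from red(j,f)
round 2: derive anc(a,j) via R1 from anc(a,c), red(c,j)
round 2: derive anc(b,j) via R1 from anc(b,c), red(c,j)
round 2: derive anc(c,a) via R1 from anc(c,j), red(j,a)
round 2: derive anc(c,f) via R1 from anc(c,j), red(j,f)
round 2: derive anc(d,c) via R1 from anc(d,b), red(b,c)
round 2: derive anc(h,b) via R1 from anc(h,d), red(d,b)
round 2: derive anc(j,c) via R1 from anc(j,a), red(a,c)
round 3: derive anc(a,a) via R1 from anc(a,j), red(j,a)
round 3: derive anc(a,f) via R1 from anc(a,j), red(j,f)
round 3: derive anc(b,a) via R1 from anc(b,j), red(j,a)
round 3: derive anc(b,f) via R1 from anc(b,j), red(j,f)
round 3: derive anc(d,j) via R1 from anc(d,c), red(c,j)
round 3: derive anc(h,c) via R1 from anc(h,b), red(b,c)
round 3: derive anc(j,j) via R1 from anc(j,c), red(c,j)
round 4: derive anc(d,a) via R1 from anc(d,j), red(j,a)
round 4: derive anc(d,f) via R1 from anc(d,j), red(j,f)
round 4: derive anc(h,j) via R1 from anc(h,c), red(c,j)
round 5: derive anc(h,a) via R1 from anc(h,j), red(j,a)
round 5: derive anc(h,f) via R1 from anc(h,j), red(j,f)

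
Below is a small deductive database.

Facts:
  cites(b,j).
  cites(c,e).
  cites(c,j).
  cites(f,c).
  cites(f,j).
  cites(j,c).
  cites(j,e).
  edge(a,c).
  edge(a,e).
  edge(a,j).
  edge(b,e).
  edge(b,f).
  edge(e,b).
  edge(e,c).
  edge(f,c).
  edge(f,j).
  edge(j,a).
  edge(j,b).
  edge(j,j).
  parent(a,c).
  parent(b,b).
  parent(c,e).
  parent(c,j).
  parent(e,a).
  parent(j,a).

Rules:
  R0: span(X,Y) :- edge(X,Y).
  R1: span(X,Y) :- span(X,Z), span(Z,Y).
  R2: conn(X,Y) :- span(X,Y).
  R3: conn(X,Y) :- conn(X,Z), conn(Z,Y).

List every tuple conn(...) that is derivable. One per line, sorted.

conn(a,a)
conn(a,b)
conn(a,c)
conn(a,e)
conn(a,f)
conn(a,j)
conn(b,a)
conn(b,b)
conn(b,c)
conn(b,e)
conn(b,f)
conn(b,j)
conn(e,a)
conn(e,b)
conn(e,c)
conn(e,e)
conn(e,f)
conn(e,j)
conn(f,a)
conn(f,b)
conn(f,c)
conn(f,e)
conn(f,f)
conn(f,j)
conn(j,a)
conn(j,b)
conn(j,c)
conn(j,e)
conn(j,f)
conn(j,j)

round 1: derive span(a,c) via R0 from edge(a,c)
round 1: derive span(a,e) via R0 from edge(a,e)
round 1: derive span(a,j) via R0 from edge(a,j)
round 1: derive span(b,e) via R0 from edge(b,e)
round 1: derive span(b,f) via R0 from edge(b,f)
round 1: derive span(e,b) via R0 from edge(e,b)
round 1: derive span(e,c) via R0 from edge(e,c)
round 1: derive span(f,c) via R0 from edge(f,c)
round 1: derive span(f,j) via R0 from edge(f,j)
round 1: derive span(j,a) via R0 from edge(j,a)
round 1: derive span(j,b) via R0 from edge(j,b)
round 1: derive span(j,j) via R0 from edge(j,j)
round 2: derive span(a,a) via R1 from span(a,j), span(j,a)
round 2: derive span(a,b) via R1 from span(a,e), span(e,b)
round 2: derive span(b,b) via R1 from span(b,e), span(e,b)
round 2: derive span(b,c) via R1 from span(b,e), span(e,c)
round 2: derive span(b,j) via R1 from span(b,f), span(f,j)
round 2: derive span(e,e) via R1 from span(e,b), span(b,e)
round 2: derive span(e,f) via R1 from span(e,b), span(b,f)
round 2: derive span(f,a) via R1 from span(f,j), span(j,a)
round 2: derive span(f,b) via R1 from span(f,j), span(j,b)
round 2: derive span(j,c) via R1 from span(j,a), span(a,c)
round 2: derive span(j,e) via R1 from span(j,a), span(a,e)
round 2: derive span(j,f) via R1 from span(j,b), span(b,f)
round 2: derive conn(a,c) via R2 from span(a,c)
round 2: derive conn(a,e) via R2 from span(a,e)
round 2: derive conn(a,j) via R2 from span(a,j)
round 2: derive conn(b,e) via R2 from span(b,e)
round 2: derive conn(b,f) via R2 from span(b,f)
round 2: derive conn(e,b) via R2 from span(e,b)
round 2: derive conn(e,c) via R2 from span(e,c)
round 2: derive conn(f,c) via R2 from span(f,c)
round 2: derive conn(f,j) via R2 from span(f,j)
round 2: derive conn(j,a) via R2 from span(j,a)
round 2: derive conn(j,b) via R2 from span(j,b)
round 2: derive conn(j,j) via R2 from span(j,j)
round 3: derive span(a,f) via R1 from span(a,b), span(b,f)
round 3: derive span(b,a) via R1 from span(b,f), span(f,a)
round 3: derive span(e,a) via R1 from span(e,f), span(f,a)
round 3: derive span(e,j) via R1 from span(e,b), span(b,j)
round 3: derive span(f,e) via R1 from span(f,a), span(a,e)
round 3: derive span(f,f) via R1 from span(f,b), span(b,f)
round 3: derive conn(a,a) via R2 from span(a,a)
round 3: derive conn(a,b) via R2 from span(a,b)
round 3: derive conn(b,b) via R2 from span(b,b)
round 3: derive conn(b,c) via R2 from span(b,c)
round 3: derive conn(b,j) via R2 from span(b,j)
round 3: derive conn(e,e) via R2 from span(e,e)
round 3: derive conn(e,f) via R2 from span(e,f)
round 3: derive conn(f,a) via R2 from span(f,a)
round 3: derive conn(f,b) via R2 from span(f,b)
round 3: derive conn(j,c) via R2 from span(j,c)
round 3: derive conn(j,e) via R2 from span(j,e)
round 3: derive conn(j,f) via R2 from span(j,f)
round 4: derive conn(a,f) via R2 from span(a,f)
round 4: derive conn(b,a) via R2 from span(b,a)
round 4: derive conn(e,a) via R2 from span(e,a)
round 4: derive conn(e,j) via R2 from span(e,j)
round 4: derive conn(f,e) via R2 from span(f,e)
round 4: derive conn(f,f) via R2 from span(f,f)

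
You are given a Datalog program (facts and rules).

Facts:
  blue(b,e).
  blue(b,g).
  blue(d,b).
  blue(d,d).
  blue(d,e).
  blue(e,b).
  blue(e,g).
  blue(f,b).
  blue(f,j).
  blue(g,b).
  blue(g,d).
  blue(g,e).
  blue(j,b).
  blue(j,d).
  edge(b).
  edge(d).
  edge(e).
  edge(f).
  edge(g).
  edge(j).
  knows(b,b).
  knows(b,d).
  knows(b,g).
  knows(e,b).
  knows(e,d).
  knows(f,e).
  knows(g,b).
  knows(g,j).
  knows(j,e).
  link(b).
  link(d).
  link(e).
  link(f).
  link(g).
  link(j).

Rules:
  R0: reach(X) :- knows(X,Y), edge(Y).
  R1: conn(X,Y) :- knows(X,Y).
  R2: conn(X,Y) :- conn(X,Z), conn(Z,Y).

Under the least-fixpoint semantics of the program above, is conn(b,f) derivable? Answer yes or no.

round 1: derive conn(b,b) via R1 from knows(b,b)
round 1: derive conn(b,d) via R1 from knows(b,d)
round 1: derive conn(b,g) via R1 from knows(b,g)
round 1: derive conn(e,b) via R1 from knows(e,b)
round 1: derive conn(e,d) via R1 from knows(e,d)
round 1: derive conn(f,e) via R1 from knows(f,e)
round 1: derive conn(g,b) via R1 from knows(g,b)
round 1: derive conn(g,j) via R1 from knows(g,j)
round 1: derive conn(j,e) via R1 from knows(j,e)
round 2: derive conn(b,j) via R2 from conn(b,g), conn(g,j)
round 2: derive conn(e,g) via R2 from conn(e,b), conn(b,g)
round 2: derive conn(f,b) via R2 from conn(f,e), conn(e,b)
round 2: derive conn(f,d) via R2 from conn(f,e), conn(e,d)
round 2: derive conn(g,d) via R2 from conn(g,b), conn(b,d)
round 2: derive conn(g,e) via R2 from conn(g,j), conn(j,e)
round 2: derive conn(g,g) via R2 from conn(g,b), conn(b,g)
round 2: derive conn(j,b) via R2 from conn(j,e), conn(e,b)
round 2: derive conn(j,d) via R2 from conn(j,e), conn(e,d)
round 3: derive conn(b,e) via R2 from conn(b,g), conn(g,e)
round 3: derive conn(e,e) via R2 from conn(e,g), conn(g,e)
round 3: derive conn(e,j) via R2 from conn(e,b), conn(b,j)
round 3: derive conn(f,g) via R2 from conn(f,b), conn(b,g)
round 3: derive conn(f,j) via R2 from conn(f,b), conn(b,j)
round 3: derive conn(j,g) via R2 from conn(j,b), conn(b,g)
round 3: derive conn(j,j) via R2 from conn(j,b), conn(b,j)

no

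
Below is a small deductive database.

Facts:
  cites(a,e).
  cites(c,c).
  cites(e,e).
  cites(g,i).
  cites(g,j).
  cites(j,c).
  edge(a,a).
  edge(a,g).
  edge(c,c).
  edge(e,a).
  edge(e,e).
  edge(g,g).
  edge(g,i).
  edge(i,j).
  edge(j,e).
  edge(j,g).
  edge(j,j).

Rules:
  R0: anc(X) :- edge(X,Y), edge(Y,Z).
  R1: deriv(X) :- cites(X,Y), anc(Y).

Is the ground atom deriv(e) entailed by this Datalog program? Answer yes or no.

yes

round 1: derive anc(a) via R0 from edge(a,a), edge(a,a)
round 1: derive anc(c) via R0 from edge(c,c), edge(c,c)
round 1: derive anc(e) via R0 from edge(e,a), edge(a,a)
round 1: derive anc(g) via R0 from edge(g,g), edge(g,g)
round 1: derive anc(i) via R0 from edge(i,j), edge(j,e)
round 1: derive anc(j) via R0 from edge(j,e), edge(e,a)
round 2: derive deriv(a) via R1 from cites(a,e), anc(e)
round 2: derive deriv(c) via R1 from cites(c,c), anc(c)
round 2: derive deriv(e) via R1 from cites(e,e), anc(e)
round 2: derive deriv(g) via R1 from cites(g,i), anc(i)
round 2: derive deriv(j) via R1 from cites(j,c), anc(c)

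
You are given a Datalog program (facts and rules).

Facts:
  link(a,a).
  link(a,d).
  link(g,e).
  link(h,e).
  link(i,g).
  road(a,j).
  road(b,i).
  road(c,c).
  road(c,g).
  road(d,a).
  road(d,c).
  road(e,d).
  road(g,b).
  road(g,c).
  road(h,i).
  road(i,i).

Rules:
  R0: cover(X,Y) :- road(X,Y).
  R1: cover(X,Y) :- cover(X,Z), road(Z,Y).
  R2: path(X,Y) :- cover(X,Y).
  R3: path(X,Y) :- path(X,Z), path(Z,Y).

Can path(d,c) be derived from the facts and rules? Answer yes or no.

round 1: derive cover(a,j) via R0 from road(a,j)
round 1: derive cover(b,i) via R0 from road(b,i)
round 1: derive cover(c,c) via R0 from road(c,c)
round 1: derive cover(c,g) via R0 from road(c,g)
round 1: derive cover(d,a) via R0 from road(d,a)
round 1: derive cover(d,c) via R0 from road(d,c)
round 1: derive cover(e,d) via R0 from road(e,d)
round 1: derive cover(g,b) via R0 from road(g,b)
round 1: derive cover(g,c) via R0 from road(g,c)
round 1: derive cover(h,i) via R0 from road(h,i)
round 1: derive cover(i,i) via R0 from road(i,i)
round 2: derive cover(c,b) via R1 from cover(c,g), road(g,b)
round 2: derive cover(d,g) via R1 from cover(d,c), road(c,g)
round 2: derive cover(d,j) via R1 from cover(d,a), road(a,j)
round 2: derive cover(e,a) via R1 from cover(e,d), road(d,a)
round 2: derive cover(e,c) via R1 from cover(e,d), road(d,c)
round 2: derive cover(g,g) via R1 from cover(g,c), road(c,g)
round 2: derive cover(g,i) via R1 from cover(g,b), road(b,i)
round 2: derive path(a,j) via R2 from cover(a,j)
round 2: derive path(b,i) via R2 from cover(b,i)
round 2: derive path(c,c) via R2 from cover(c,c)
round 2: derive path(c,g) via R2 from cover(c,g)
round 2: derive path(d,a) via R2 from cover(d,a)
round 2: derive path(d,c) via R2 from cover(d,c)
round 2: derive path(e,d) via R2 from cover(e,d)
round 2: derive path(g,b) via R2 from cover(g,b)
round 2: derive path(g,c) via R2 from cover(g,c)
round 2: derive path(h,i) via R2 from cover(h,i)
round 2: derive path(i,i) via R2 from cover(i,i)
round 3: derive cover(c,i) via R1 from cover(c,b), road(b,i)
round 3: derive cover(d,b) via R1 from cover(d,g), road(g,b)
round 3: derive cover(e,g) via R1 from cover(e,c), road(c,g)
round 3: derive cover(e,j) via R1 from cover(e,a), road(a,j)
round 3: derive path(c,b) via R2 from cover(c,b)
round 3: derive path(d,g) via R2 from cover(d,g)
round 3: derive path(d,j) via R2 from cover(d,j)
round 3: derive path(e,a) via R2 from cover(e,a)
round 3: derive path(e,c) via R2 from cover(e,c)
round 3: derive path(g,g) via R2 from cover(g,g)
round 3: derive path(g,i) via R2 from cover(g,i)
round 4: derive cover(d,i) via R1 from cover(d,b), road(b,i)
round 4: derive cover(e,b) via R1 from cover(e,g), road(g,b)
round 4: derive path(c,i) via R2 from cover(c,i)
round 4: derive path(d,b) via R2 from cover(d,b)
round 4: derive path(e,g) via R2 from cover(e,g)
round 4: derive path(e,j) via R2 from cover(e,j)
round 4: derive path(d,i) via R3 from path(d,g), path(g,i)
round 4: derive path(e,b) via R3 from path(e,c), path(c,b)
round 5: derive cover(e,i) via R1 from cover(e,b), road(b,i)
round 5: derive path(e,i) via R3 from path(e,b), path(b,i)

yes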